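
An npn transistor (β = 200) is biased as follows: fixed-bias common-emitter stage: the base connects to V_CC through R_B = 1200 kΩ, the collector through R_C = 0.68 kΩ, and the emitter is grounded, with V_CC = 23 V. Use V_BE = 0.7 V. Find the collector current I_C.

I_C ≈ 3.7 mA

Base loop: V_CC = I_B·R_B + V_BE, so I_B = (23 − 0.7)/1200 kΩ = 0.0186 mA.
In the active region I_C = β·I_B = 200 × 0.0186 = 3.72 mA.
Collector loop: V_CE = V_CC − I_C·R_C = 23 − 3.72×0.68 = 20.5 V.
Since V_CE = 20.5 V > V_CE(sat) ≈ 0.2 V, the transistor is in the active region as assumed.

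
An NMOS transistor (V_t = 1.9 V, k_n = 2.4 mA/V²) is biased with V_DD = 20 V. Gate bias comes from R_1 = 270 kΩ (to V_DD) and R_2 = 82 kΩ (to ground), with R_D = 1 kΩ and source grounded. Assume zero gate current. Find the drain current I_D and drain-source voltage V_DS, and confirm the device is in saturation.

I_D ≈ 9.1 mA, V_DS ≈ 11 V

V_G = V_DD·R_2/(R_1+R_2) = 20×82/352 = 4.66 V. With the source grounded, V_GS = V_G = 4.66 V.
Assume saturation: I_D = (k_n/2)(V_GS − V_t)² = (2.4/2)×(4.66 − 1.9)² = 1.2×2.76² = 9.14 mA.
V_DS = V_DD − I_D·R_D = 20 − 9.14×1 = 10.9 V.
Saturation requires V_DS ≥ V_GS − V_t = 2.76 V; 10.9 ≥ 2.76 ✓.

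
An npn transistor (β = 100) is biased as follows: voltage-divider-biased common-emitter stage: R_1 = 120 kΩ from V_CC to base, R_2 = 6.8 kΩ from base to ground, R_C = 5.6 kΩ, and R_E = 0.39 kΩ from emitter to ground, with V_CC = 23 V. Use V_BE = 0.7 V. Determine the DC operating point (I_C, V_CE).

Thevenize the base divider: V_Th = V_CC·R_2/(R_1+R_2) = 23×6.8/127 = 1.23 V, R_Th = R_1‖R_2 = 6.44 kΩ.
Base-emitter loop: V_Th = I_B·R_Th + V_BE + (β+1)I_B·R_E, so I_B = (1.23 − 0.7) / (6.44 + 101×0.39) = 0.0116 mA.
I_C = β·I_B = 100×0.0116 = 1.16 mA, and I_E = (β+1)I_B = 1.18 mA.
V_CE = V_CC − I_C·R_C − I_E·R_E = 23 − 1.16×5.6 − 1.18×0.39 = 16 V.
V_CE = 16 V > 0.2 V confirms active-region operation.

I_C ≈ 1.2 mA, V_CE ≈ 16 V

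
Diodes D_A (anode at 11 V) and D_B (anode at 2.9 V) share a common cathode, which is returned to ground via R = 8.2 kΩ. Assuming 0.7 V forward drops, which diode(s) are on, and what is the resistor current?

Assume both conduct. Then node N would need to be at both 11−0.7 = 10.3 V and 2.9−0.7 = 2.2 V, which is impossible.
Assume only D_A conducts: V_N = 11 − 0.7 = 10.3 V, so I_R = 10.3/8.2 = 1.26 mA.
Check D_B: its anode-to-cathode voltage is 2.9 − 10.3 = -7.4 V < 0.7 V, so it is off. The assumption is consistent.

Only D_A conducts; I_R ≈ 1.3 mA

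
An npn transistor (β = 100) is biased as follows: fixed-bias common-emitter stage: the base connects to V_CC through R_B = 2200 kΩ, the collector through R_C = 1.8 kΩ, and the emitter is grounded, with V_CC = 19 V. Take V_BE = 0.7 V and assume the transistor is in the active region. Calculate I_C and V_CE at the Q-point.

I_C ≈ 0.83 mA, V_CE ≈ 18 V

Base loop: V_CC = I_B·R_B + V_BE, so I_B = (19 − 0.7)/2200 kΩ = 0.00832 mA.
In the active region I_C = β·I_B = 100 × 0.00832 = 0.832 mA.
Collector loop: V_CE = V_CC − I_C·R_C = 19 − 0.832×1.8 = 17.5 V.
Since V_CE = 17.5 V > V_CE(sat) ≈ 0.2 V, the transistor is in the active region as assumed.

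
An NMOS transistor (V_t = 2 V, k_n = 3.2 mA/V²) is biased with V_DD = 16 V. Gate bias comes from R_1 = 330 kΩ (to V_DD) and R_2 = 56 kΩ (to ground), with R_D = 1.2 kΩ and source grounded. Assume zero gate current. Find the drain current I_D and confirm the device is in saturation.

I_D ≈ 0.17 mA

V_G = V_DD·R_2/(R_1+R_2) = 16×56/386 = 2.32 V. With the source grounded, V_GS = V_G = 2.32 V.
Assume saturation: I_D = (k_n/2)(V_GS − V_t)² = (3.2/2)×(2.32 − 2)² = 1.6×0.321² = 0.165 mA.
V_DS = V_DD − I_D·R_D = 16 − 0.165×1.2 = 15.8 V.
Saturation requires V_DS ≥ V_GS − V_t = 0.321 V; 15.8 ≥ 0.321 ✓.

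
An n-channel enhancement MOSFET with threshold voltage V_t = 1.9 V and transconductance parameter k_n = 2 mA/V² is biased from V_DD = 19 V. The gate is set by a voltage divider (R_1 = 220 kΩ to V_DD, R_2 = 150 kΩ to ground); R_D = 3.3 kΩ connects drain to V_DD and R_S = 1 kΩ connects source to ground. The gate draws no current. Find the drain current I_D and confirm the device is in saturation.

V_G = V_DD·R_2/(R_1+R_2) = 19×150/370 = 7.7 V.
Assume saturation: I_D = (k_n/2)(V_GS − V_t)² with V_GS = V_G − I_D·R_S = 7.7 − 1·I_D.
Substituting gives 1·I_D² − 12.6·I_D + 33.7 = 0, with roots I_D = 3.84 or 8.76 mA.
The root I_D = 8.76 mA gives V_GS = -1.06 V ≤ V_t, so take I_D = 3.84 mA.
Then V_GS = 3.86 V and V_DS = V_DD − I_D(R_D+R_S) = 19 − 3.84×4.3 = 2.48 V.
Saturation requires V_DS ≥ V_GS − V_t = 1.96 V; 2.48 ≥ 1.96 ✓.

I_D ≈ 3.8 mA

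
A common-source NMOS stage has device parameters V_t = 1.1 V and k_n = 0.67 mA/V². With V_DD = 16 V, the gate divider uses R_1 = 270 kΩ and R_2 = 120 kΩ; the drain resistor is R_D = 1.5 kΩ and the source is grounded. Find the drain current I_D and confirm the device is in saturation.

I_D ≈ 4.9 mA

V_G = V_DD·R_2/(R_1+R_2) = 16×120/390 = 4.92 V. With the source grounded, V_GS = V_G = 4.92 V.
Assume saturation: I_D = (k_n/2)(V_GS − V_t)² = (0.67/2)×(4.92 − 1.1)² = 0.335×3.82² = 4.9 mA.
V_DS = V_DD − I_D·R_D = 16 − 4.9×1.5 = 8.66 V.
Saturation requires V_DS ≥ V_GS − V_t = 3.82 V; 8.66 ≥ 3.82 ✓.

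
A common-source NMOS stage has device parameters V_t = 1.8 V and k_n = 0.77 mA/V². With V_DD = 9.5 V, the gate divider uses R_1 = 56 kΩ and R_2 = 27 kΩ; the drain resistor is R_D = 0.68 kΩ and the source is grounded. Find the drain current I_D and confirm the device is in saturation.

V_G = V_DD·R_2/(R_1+R_2) = 9.5×27/83 = 3.09 V. With the source grounded, V_GS = V_G = 3.09 V.
Assume saturation: I_D = (k_n/2)(V_GS − V_t)² = (0.77/2)×(3.09 − 1.8)² = 0.385×1.29² = 0.641 mA.
V_DS = V_DD − I_D·R_D = 9.5 − 0.641×0.68 = 9.06 V.
Saturation requires V_DS ≥ V_GS − V_t = 1.29 V; 9.06 ≥ 1.29 ✓.

I_D ≈ 0.64 mA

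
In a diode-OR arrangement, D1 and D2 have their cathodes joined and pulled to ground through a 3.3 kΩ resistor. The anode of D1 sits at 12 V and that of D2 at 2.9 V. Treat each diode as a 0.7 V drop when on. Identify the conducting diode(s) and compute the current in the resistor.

Assume both conduct. Then node N would need to be at both 12−0.7 = 11.3 V and 2.9−0.7 = 2.2 V, which is impossible.
Assume only D1 conducts: V_N = 12 − 0.7 = 11.3 V, so I_R = 11.3/3.3 = 3.42 mA.
Check D2: its anode-to-cathode voltage is 2.9 − 11.3 = -8.4 V < 0.7 V, so it is off. The assumption is consistent.

Only D1 conducts; I_R ≈ 3.4 mA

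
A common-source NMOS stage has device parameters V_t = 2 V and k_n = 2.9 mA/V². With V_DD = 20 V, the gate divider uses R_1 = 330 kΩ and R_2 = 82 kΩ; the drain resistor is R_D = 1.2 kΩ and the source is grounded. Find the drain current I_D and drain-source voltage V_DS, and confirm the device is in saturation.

V_G = V_DD·R_2/(R_1+R_2) = 20×82/412 = 3.98 V. With the source grounded, V_GS = V_G = 3.98 V.
Assume saturation: I_D = (k_n/2)(V_GS − V_t)² = (2.9/2)×(3.98 − 2)² = 1.45×1.98² = 5.69 mA.
V_DS = V_DD − I_D·R_D = 20 − 5.69×1.2 = 13.2 V.
Saturation requires V_DS ≥ V_GS − V_t = 1.98 V; 13.2 ≥ 1.98 ✓.

I_D ≈ 5.7 mA, V_DS ≈ 13 V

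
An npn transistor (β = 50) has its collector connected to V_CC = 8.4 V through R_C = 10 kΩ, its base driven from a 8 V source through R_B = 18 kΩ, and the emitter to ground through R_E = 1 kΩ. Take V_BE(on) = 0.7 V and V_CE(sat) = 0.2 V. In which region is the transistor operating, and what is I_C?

Assume active: I_B = (8 − 0.7)/(18 + 51×1) = 0.106 mA, I_C = β·I_B = 5.29 mA.
Then V_CE = 8.4 − 5.29×10 − 5.4×1 = -49.9 V < 0.2 V — the active assumption fails.
Re-solve with V_CE = 0.2 V. KCL at the emitter: V_E/R_E = (V_BB−0.7−V_E)/R_B + (V_CC−0.2−V_E)/R_C, giving V_E = 1.06 V.
I_C = (V_CC − 0.2 − V_E)/R_C = (8.2 − 1.06)/10 = 0.714 mA.
Check: I_B = (7.3 − 1.06)/18 = 0.347 mA, and β·I_B = 17.3 mA > I_C, confirming saturation.

saturation; I_C ≈ 0.71 mA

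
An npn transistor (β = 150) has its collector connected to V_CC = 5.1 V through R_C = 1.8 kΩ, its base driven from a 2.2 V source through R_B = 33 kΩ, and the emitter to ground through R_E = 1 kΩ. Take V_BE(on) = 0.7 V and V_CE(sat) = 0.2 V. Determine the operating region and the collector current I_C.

active; I_C ≈ 1.2 mA

Assume active. Base-emitter loop: I_B = (V_BB − V_BE)/(R_B + (β+1)R_E) = (2.2 − 0.7)/(33 + 151×1) = 0.00815 mA.
I_C = β·I_B = 150×0.00815 = 1.22 mA.
V_CE = V_CC − I_C·R_C − I_E·R_E = 5.1 − 1.22×1.8 − 1.23×1 = 1.67 V > V_CE(sat), so the active-region assumption holds.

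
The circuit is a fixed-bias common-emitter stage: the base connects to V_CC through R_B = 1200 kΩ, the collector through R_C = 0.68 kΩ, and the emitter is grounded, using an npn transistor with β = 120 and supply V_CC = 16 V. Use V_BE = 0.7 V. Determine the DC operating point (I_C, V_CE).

I_C ≈ 1.5 mA, V_CE ≈ 15 V

Base loop: V_CC = I_B·R_B + V_BE, so I_B = (16 − 0.7)/1200 kΩ = 0.0128 mA.
In the active region I_C = β·I_B = 120 × 0.0128 = 1.53 mA.
Collector loop: V_CE = V_CC − I_C·R_C = 16 − 1.53×0.68 = 15 V.
Since V_CE = 15 V > V_CE(sat) ≈ 0.2 V, the transistor is in the active region as assumed.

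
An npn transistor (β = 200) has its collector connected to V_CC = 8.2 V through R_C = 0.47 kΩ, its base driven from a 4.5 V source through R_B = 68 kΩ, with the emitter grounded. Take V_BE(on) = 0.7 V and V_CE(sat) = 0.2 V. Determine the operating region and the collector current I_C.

active; I_C ≈ 11 mA

Assume active. Base-emitter loop: I_B = (V_BB − V_BE)/R_B = (4.5 − 0.7)/68 = 0.0559 mA.
I_C = β·I_B = 200×0.0559 = 11.2 mA.
V_CE = V_CC − I_C·R_C = 8.2 − 11.2×0.47 = 2.95 V > V_CE(sat), so the active-region assumption holds.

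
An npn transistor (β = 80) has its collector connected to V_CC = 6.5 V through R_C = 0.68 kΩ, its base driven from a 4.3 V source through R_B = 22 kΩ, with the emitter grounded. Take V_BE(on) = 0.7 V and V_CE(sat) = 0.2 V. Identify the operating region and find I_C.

saturation; I_C ≈ 9.3 mA

Assume active: I_B = (4.3 − 0.7)/22 = 0.164 mA, giving I_C = β·I_B = 13.1 mA.
But then V_CE = 6.5 − 13.1×0.68 = -2.4 V < V_CE(sat) = 0.2 V — impossible in the active region.
So the transistor is saturated. With V_CE = 0.2 V, I_C = (V_CC − 0.2)/R_C = 6.3/0.68 = 9.26 mA.
Check: β·I_B = 13.1 mA > I_C = 9.26 mA, confirming saturation.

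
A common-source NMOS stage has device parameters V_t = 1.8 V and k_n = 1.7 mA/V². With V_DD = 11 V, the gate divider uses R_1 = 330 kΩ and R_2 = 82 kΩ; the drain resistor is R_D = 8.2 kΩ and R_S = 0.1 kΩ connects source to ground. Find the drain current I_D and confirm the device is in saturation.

V_G = V_DD·R_2/(R_1+R_2) = 11×82/412 = 2.19 V.
Assume saturation: I_D = (k_n/2)(V_GS − V_t)² with V_GS = V_G − I_D·R_S = 2.19 − 0.1·I_D.
Substituting gives 0.0085·I_D² − 1.07·I_D + 0.129 = 0, with roots I_D = 0.121 or 125 mA.
The root I_D = 125 mA gives V_GS = -10.3 V ≤ V_t, so take I_D = 0.121 mA.
Then V_GS = 2.18 V and V_DS = V_DD − I_D(R_D+R_S) = 11 − 0.121×8.3 = 10 V.
Saturation requires V_DS ≥ V_GS − V_t = 0.377 V; 10 ≥ 0.377 ✓.

I_D ≈ 0.12 mA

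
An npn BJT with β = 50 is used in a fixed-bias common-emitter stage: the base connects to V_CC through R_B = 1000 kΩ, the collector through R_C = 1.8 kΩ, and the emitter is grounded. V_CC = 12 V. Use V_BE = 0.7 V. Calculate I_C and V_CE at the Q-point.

I_C ≈ 0.57 mA, V_CE ≈ 11 V

Base loop: V_CC = I_B·R_B + V_BE, so I_B = (12 − 0.7)/1000 kΩ = 0.0113 mA.
In the active region I_C = β·I_B = 50 × 0.0113 = 0.565 mA.
Collector loop: V_CE = V_CC − I_C·R_C = 12 − 0.565×1.8 = 11 V.
Since V_CE = 11 V > V_CE(sat) ≈ 0.2 V, the transistor is in the active region as assumed.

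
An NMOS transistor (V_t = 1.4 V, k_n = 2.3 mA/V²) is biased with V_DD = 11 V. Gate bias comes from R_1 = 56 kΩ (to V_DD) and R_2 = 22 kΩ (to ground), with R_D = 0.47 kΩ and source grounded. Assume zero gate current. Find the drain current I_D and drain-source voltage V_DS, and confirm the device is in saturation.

I_D ≈ 3.3 mA, V_DS ≈ 9.4 V

V_G = V_DD·R_2/(R_1+R_2) = 11×22/78 = 3.1 V. With the source grounded, V_GS = V_G = 3.1 V.
Assume saturation: I_D = (k_n/2)(V_GS − V_t)² = (2.3/2)×(3.1 − 1.4)² = 1.15×1.7² = 3.33 mA.
V_DS = V_DD − I_D·R_D = 11 − 3.33×0.47 = 9.43 V.
Saturation requires V_DS ≥ V_GS − V_t = 1.7 V; 9.43 ≥ 1.7 ✓.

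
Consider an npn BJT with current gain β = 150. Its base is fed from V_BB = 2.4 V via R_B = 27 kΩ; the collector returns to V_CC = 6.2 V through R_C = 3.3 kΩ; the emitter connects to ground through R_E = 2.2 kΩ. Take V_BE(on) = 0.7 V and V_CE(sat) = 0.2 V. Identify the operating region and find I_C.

active; I_C ≈ 0.71 mA

Assume active. Base-emitter loop: I_B = (V_BB − V_BE)/(R_B + (β+1)R_E) = (2.4 − 0.7)/(27 + 151×2.2) = 0.00473 mA.
I_C = β·I_B = 150×0.00473 = 0.71 mA.
V_CE = V_CC − I_C·R_C − I_E·R_E = 6.2 − 0.71×3.3 − 0.715×2.2 = 2.29 V > V_CE(sat), so the active-region assumption holds.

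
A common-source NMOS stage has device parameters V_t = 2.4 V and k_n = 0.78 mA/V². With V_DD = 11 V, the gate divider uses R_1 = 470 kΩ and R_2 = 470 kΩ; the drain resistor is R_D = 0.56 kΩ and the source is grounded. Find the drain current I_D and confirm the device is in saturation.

V_G = V_DD·R_2/(R_1+R_2) = 11×470/940 = 5.5 V. With the source grounded, V_GS = V_G = 5.5 V.
Assume saturation: I_D = (k_n/2)(V_GS − V_t)² = (0.78/2)×(5.5 − 2.4)² = 0.39×3.1² = 3.75 mA.
V_DS = V_DD − I_D·R_D = 11 − 3.75×0.56 = 8.9 V.
Saturation requires V_DS ≥ V_GS − V_t = 3.1 V; 8.9 ≥ 3.1 ✓.

I_D ≈ 3.7 mA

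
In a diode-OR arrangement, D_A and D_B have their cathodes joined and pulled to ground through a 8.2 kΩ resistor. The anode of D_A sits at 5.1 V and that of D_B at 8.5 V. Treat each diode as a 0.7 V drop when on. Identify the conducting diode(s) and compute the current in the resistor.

Assume both conduct. Then node N would need to be at both 5.1−0.7 = 4.4 V and 8.5−0.7 = 7.8 V, which is impossible.
Assume only D_B conducts: V_N = 8.5 − 0.7 = 7.8 V, so I_R = 7.8/8.2 = 0.951 mA.
Check D_A: its anode-to-cathode voltage is 5.1 − 7.8 = -2.7 V < 0.7 V, so it is off. The assumption is consistent.

Only D_B conducts; I_R ≈ 0.95 mA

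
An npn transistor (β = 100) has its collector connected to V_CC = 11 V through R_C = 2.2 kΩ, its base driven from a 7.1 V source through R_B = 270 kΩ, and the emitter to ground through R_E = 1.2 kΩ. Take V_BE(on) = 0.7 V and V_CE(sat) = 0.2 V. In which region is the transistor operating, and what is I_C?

active; I_C ≈ 1.6 mA

Assume active. Base-emitter loop: I_B = (V_BB − V_BE)/(R_B + (β+1)R_E) = (7.1 − 0.7)/(270 + 101×1.2) = 0.0164 mA.
I_C = β·I_B = 100×0.0164 = 1.64 mA.
V_CE = V_CC − I_C·R_C − I_E·R_E = 11 − 1.64×2.2 − 1.65×1.2 = 5.42 V > V_CE(sat), so the active-region assumption holds.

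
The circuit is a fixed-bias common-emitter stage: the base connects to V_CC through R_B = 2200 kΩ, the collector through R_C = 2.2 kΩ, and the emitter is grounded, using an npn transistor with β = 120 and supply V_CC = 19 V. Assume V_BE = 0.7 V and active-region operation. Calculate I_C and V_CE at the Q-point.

I_C ≈ 1 mA, V_CE ≈ 17 V

Base loop: V_CC = I_B·R_B + V_BE, so I_B = (19 − 0.7)/2200 kΩ = 0.00832 mA.
In the active region I_C = β·I_B = 120 × 0.00832 = 0.998 mA.
Collector loop: V_CE = V_CC − I_C·R_C = 19 − 0.998×2.2 = 16.8 V.
Since V_CE = 16.8 V > V_CE(sat) ≈ 0.2 V, the transistor is in the active region as assumed.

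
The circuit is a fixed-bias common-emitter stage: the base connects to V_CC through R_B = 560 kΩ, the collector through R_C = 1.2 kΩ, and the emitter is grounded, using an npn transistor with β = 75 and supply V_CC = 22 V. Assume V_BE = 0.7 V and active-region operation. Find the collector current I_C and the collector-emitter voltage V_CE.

Base loop: V_CC = I_B·R_B + V_BE, so I_B = (22 − 0.7)/560 kΩ = 0.038 mA.
In the active region I_C = β·I_B = 75 × 0.038 = 2.85 mA.
Collector loop: V_CE = V_CC − I_C·R_C = 22 − 2.85×1.2 = 18.6 V.
Since V_CE = 18.6 V > V_CE(sat) ≈ 0.2 V, the transistor is in the active region as assumed.

I_C ≈ 2.9 mA, V_CE ≈ 19 V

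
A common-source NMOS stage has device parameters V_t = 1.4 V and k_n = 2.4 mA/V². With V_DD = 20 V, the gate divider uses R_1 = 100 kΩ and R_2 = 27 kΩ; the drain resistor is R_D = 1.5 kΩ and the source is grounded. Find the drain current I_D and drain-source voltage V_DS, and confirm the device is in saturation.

I_D ≈ 9.8 mA, V_DS ≈ 5.4 V

V_G = V_DD·R_2/(R_1+R_2) = 20×27/127 = 4.25 V. With the source grounded, V_GS = V_G = 4.25 V.
Assume saturation: I_D = (k_n/2)(V_GS − V_t)² = (2.4/2)×(4.25 − 1.4)² = 1.2×2.85² = 9.76 mA.
V_DS = V_DD − I_D·R_D = 20 − 9.76×1.5 = 5.36 V.
Saturation requires V_DS ≥ V_GS − V_t = 2.85 V; 5.36 ≥ 2.85 ✓.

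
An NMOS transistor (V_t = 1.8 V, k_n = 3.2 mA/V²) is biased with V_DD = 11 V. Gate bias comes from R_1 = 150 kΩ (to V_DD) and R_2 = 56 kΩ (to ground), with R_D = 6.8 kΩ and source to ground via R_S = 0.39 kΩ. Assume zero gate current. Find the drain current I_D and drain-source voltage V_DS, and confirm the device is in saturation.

I_D ≈ 1 mA, V_DS ≈ 3.7 V

V_G = V_DD·R_2/(R_1+R_2) = 11×56/206 = 2.99 V.
Assume saturation: I_D = (k_n/2)(V_GS − V_t)² with V_GS = V_G − I_D·R_S = 2.99 − 0.39·I_D.
Substituting gives 0.243·I_D² − 2.49·I_D + 2.27 = 0, with roots I_D = 1.01 or 9.2 mA.
The root I_D = 9.2 mA gives V_GS = -0.598 V ≤ V_t, so take I_D = 1.01 mA.
Then V_GS = 2.6 V and V_DS = V_DD − I_D(R_D+R_S) = 11 − 1.01×7.19 = 3.72 V.
Saturation requires V_DS ≥ V_GS − V_t = 0.795 V; 3.72 ≥ 0.795 ✓.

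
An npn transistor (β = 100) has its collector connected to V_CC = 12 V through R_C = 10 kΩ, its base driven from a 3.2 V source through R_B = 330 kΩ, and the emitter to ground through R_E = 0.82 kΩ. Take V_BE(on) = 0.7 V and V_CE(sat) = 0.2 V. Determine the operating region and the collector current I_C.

active; I_C ≈ 0.61 mA

Assume active. Base-emitter loop: I_B = (V_BB − V_BE)/(R_B + (β+1)R_E) = (3.2 − 0.7)/(330 + 101×0.82) = 0.00606 mA.
I_C = β·I_B = 100×0.00606 = 0.606 mA.
V_CE = V_CC − I_C·R_C − I_E·R_E = 12 − 0.606×10 − 0.612×0.82 = 5.44 V > V_CE(sat), so the active-region assumption holds.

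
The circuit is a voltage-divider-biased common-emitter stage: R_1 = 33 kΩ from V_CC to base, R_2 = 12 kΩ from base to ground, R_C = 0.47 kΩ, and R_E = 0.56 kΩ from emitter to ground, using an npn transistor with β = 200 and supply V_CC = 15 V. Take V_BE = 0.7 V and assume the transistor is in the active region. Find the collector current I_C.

Thevenize the base divider: V_Th = V_CC·R_2/(R_1+R_2) = 15×12/45 = 4 V, R_Th = R_1‖R_2 = 8.8 kΩ.
Base-emitter loop: V_Th = I_B·R_Th + V_BE + (β+1)I_B·R_E, so I_B = (4 − 0.7) / (8.8 + 201×0.56) = 0.0272 mA.
I_C = β·I_B = 200×0.0272 = 5.44 mA, and I_E = (β+1)I_B = 5.47 mA.
V_CE = V_CC − I_C·R_C − I_E·R_E = 15 − 5.44×0.47 − 5.47×0.56 = 9.38 V.
V_CE = 9.38 V > 0.2 V confirms active-region operation.

I_C ≈ 5.4 mA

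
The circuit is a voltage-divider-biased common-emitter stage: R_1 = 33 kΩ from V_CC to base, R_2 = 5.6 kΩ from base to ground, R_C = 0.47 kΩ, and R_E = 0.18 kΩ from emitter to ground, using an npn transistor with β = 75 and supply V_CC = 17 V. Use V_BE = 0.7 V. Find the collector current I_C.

I_C ≈ 7.2 mA

Thevenize the base divider: V_Th = V_CC·R_2/(R_1+R_2) = 17×5.6/38.6 = 2.47 V, R_Th = R_1‖R_2 = 4.79 kΩ.
Base-emitter loop: V_Th = I_B·R_Th + V_BE + (β+1)I_B·R_E, so I_B = (2.47 − 0.7) / (4.79 + 76×0.18) = 0.0956 mA.
I_C = β·I_B = 75×0.0956 = 7.17 mA, and I_E = (β+1)I_B = 7.27 mA.
V_CE = V_CC − I_C·R_C − I_E·R_E = 17 − 7.17×0.47 − 7.27×0.18 = 12.3 V.
V_CE = 12.3 V > 0.2 V confirms active-region operation.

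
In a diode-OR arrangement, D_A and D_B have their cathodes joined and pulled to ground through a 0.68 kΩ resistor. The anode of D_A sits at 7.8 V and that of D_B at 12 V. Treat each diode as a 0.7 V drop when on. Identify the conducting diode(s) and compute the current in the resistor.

Assume both conduct. Then node N would need to be at both 7.8−0.7 = 7.1 V and 12−0.7 = 11.3 V, which is impossible.
Assume only D_B conducts: V_N = 12 − 0.7 = 11.3 V, so I_R = 11.3/0.68 = 16.6 mA.
Check D_A: its anode-to-cathode voltage is 7.8 − 11.3 = -3.5 V < 0.7 V, so it is off. The assumption is consistent.

Only D_B conducts; I_R ≈ 17 mA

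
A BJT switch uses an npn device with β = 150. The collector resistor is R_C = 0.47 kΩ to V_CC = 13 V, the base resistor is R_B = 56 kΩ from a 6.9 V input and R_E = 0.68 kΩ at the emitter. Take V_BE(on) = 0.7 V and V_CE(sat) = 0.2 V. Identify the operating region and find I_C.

active; I_C ≈ 5.9 mA

Assume active. Base-emitter loop: I_B = (V_BB − V_BE)/(R_B + (β+1)R_E) = (6.9 − 0.7)/(56 + 151×0.68) = 0.0391 mA.
I_C = β·I_B = 150×0.0391 = 5.86 mA.
V_CE = V_CC − I_C·R_C − I_E·R_E = 13 − 5.86×0.47 − 5.9×0.68 = 6.23 V > V_CE(sat), so the active-region assumption holds.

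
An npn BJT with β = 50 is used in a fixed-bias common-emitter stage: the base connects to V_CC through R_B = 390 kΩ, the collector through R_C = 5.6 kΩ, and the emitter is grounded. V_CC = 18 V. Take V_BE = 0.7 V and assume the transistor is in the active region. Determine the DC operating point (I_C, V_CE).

Base loop: V_CC = I_B·R_B + V_BE, so I_B = (18 − 0.7)/390 kΩ = 0.0444 mA.
In the active region I_C = β·I_B = 50 × 0.0444 = 2.22 mA.
Collector loop: V_CE = V_CC − I_C·R_C = 18 − 2.22×5.6 = 5.58 V.
Since V_CE = 5.58 V > V_CE(sat) ≈ 0.2 V, the transistor is in the active region as assumed.

I_C ≈ 2.2 mA, V_CE ≈ 5.6 V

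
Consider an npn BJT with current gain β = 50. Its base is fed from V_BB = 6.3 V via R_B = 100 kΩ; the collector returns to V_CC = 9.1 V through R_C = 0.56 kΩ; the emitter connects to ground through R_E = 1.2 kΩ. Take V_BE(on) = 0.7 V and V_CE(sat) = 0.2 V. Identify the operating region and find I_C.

active; I_C ≈ 1.7 mA

Assume active. Base-emitter loop: I_B = (V_BB − V_BE)/(R_B + (β+1)R_E) = (6.3 − 0.7)/(100 + 51×1.2) = 0.0347 mA.
I_C = β·I_B = 50×0.0347 = 1.74 mA.
V_CE = V_CC − I_C·R_C − I_E·R_E = 9.1 − 1.74×0.56 − 1.77×1.2 = 6 V > V_CE(sat), so the active-region assumption holds.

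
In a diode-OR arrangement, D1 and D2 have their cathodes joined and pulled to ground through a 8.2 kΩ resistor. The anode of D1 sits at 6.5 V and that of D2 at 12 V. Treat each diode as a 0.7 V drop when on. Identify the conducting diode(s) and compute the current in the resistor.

Only D2 conducts; I_R ≈ 1.4 mA

Assume both conduct. Then node N would need to be at both 6.5−0.7 = 5.8 V and 12−0.7 = 11.3 V, which is impossible.
Assume only D2 conducts: V_N = 12 − 0.7 = 11.3 V, so I_R = 11.3/8.2 = 1.38 mA.
Check D1: its anode-to-cathode voltage is 6.5 − 11.3 = -4.8 V < 0.7 V, so it is off. The assumption is consistent.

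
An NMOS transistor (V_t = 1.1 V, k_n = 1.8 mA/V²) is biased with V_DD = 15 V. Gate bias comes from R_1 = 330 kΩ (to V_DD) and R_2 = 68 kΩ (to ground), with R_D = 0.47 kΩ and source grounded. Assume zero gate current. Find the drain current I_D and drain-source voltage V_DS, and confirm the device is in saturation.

I_D ≈ 1.9 mA, V_DS ≈ 14 V

V_G = V_DD·R_2/(R_1+R_2) = 15×68/398 = 2.56 V. With the source grounded, V_GS = V_G = 2.56 V.
Assume saturation: I_D = (k_n/2)(V_GS − V_t)² = (1.8/2)×(2.56 − 1.1)² = 0.9×1.46² = 1.93 mA.
V_DS = V_DD − I_D·R_D = 15 − 1.93×0.47 = 14.1 V.
Saturation requires V_DS ≥ V_GS − V_t = 1.46 V; 14.1 ≥ 1.46 ✓.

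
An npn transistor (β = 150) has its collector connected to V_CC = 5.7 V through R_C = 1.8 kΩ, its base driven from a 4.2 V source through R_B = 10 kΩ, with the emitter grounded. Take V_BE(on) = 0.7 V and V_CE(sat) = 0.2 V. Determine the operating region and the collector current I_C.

saturation; I_C ≈ 3.1 mA

Assume active: I_B = (4.2 − 0.7)/10 = 0.35 mA, giving I_C = β·I_B = 52.5 mA.
But then V_CE = 5.7 − 52.5×1.8 = -88.8 V < V_CE(sat) = 0.2 V — impossible in the active region.
So the transistor is saturated. With V_CE = 0.2 V, I_C = (V_CC − 0.2)/R_C = 5.5/1.8 = 3.06 mA.
Check: β·I_B = 52.5 mA > I_C = 3.06 mA, confirming saturation.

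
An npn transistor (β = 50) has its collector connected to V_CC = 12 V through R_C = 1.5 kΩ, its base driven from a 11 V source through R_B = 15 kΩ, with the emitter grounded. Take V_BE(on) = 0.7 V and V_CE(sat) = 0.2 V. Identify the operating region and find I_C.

saturation; I_C ≈ 7.9 mA

Assume active: I_B = (11 − 0.7)/15 = 0.687 mA, giving I_C = β·I_B = 34.3 mA.
But then V_CE = 12 − 34.3×1.5 = -39.5 V < V_CE(sat) = 0.2 V — impossible in the active region.
So the transistor is saturated. With V_CE = 0.2 V, I_C = (V_CC − 0.2)/R_C = 11.8/1.5 = 7.87 mA.
Check: β·I_B = 34.3 mA > I_C = 7.87 mA, confirming saturation.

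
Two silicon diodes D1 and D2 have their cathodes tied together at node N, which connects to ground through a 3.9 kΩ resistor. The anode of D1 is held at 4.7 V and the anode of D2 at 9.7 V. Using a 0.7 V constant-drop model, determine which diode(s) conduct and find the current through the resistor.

Only D2 conducts; I_R ≈ 2.3 mA

Assume both conduct. Then node N would need to be at both 4.7−0.7 = 4 V and 9.7−0.7 = 9 V, which is impossible.
Assume only D2 conducts: V_N = 9.7 − 0.7 = 9 V, so I_R = 9/3.9 = 2.31 mA.
Check D1: its anode-to-cathode voltage is 4.7 − 9 = -4.3 V < 0.7 V, so it is off. The assumption is consistent.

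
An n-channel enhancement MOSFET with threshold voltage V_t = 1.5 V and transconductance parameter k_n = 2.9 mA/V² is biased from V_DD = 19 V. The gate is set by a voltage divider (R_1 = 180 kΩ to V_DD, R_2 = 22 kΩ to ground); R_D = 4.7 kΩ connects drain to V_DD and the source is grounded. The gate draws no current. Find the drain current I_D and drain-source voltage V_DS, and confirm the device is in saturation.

V_G = V_DD·R_2/(R_1+R_2) = 19×22/202 = 2.07 V. With the source grounded, V_GS = V_G = 2.07 V.
Assume saturation: I_D = (k_n/2)(V_GS − V_t)² = (2.9/2)×(2.07 − 1.5)² = 1.45×0.569² = 0.47 mA.
V_DS = V_DD − I_D·R_D = 19 − 0.47×4.7 = 16.8 V.
Saturation requires V_DS ≥ V_GS − V_t = 0.569 V; 16.8 ≥ 0.569 ✓.

I_D ≈ 0.47 mA, V_DS ≈ 17 V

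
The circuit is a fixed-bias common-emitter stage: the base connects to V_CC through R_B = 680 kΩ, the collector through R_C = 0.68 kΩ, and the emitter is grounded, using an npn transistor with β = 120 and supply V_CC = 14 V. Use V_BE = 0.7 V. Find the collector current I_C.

Base loop: V_CC = I_B·R_B + V_BE, so I_B = (14 − 0.7)/680 kΩ = 0.0196 mA.
In the active region I_C = β·I_B = 120 × 0.0196 = 2.35 mA.
Collector loop: V_CE = V_CC − I_C·R_C = 14 − 2.35×0.68 = 12.4 V.
Since V_CE = 12.4 V > V_CE(sat) ≈ 0.2 V, the transistor is in the active region as assumed.

I_C ≈ 2.3 mA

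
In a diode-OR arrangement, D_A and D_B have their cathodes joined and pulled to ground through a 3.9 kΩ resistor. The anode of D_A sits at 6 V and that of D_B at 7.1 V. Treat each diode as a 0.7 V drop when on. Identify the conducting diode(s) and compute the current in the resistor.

Assume both conduct. Then node N would need to be at both 6−0.7 = 5.3 V and 7.1−0.7 = 6.4 V, which is impossible.
Assume only D_B conducts: V_N = 7.1 − 0.7 = 6.4 V, so I_R = 6.4/3.9 = 1.64 mA.
Check D_A: its anode-to-cathode voltage is 6 − 6.4 = -0.4 V < 0.7 V, so it is off. The assumption is consistent.

Only D_B conducts; I_R ≈ 1.6 mA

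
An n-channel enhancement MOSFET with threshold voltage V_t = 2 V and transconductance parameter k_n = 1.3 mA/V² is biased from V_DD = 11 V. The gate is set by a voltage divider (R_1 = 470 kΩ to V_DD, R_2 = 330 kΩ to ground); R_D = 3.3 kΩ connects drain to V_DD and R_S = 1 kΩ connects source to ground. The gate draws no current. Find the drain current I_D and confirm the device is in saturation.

V_G = V_DD·R_2/(R_1+R_2) = 11×330/800 = 4.54 V.
Assume saturation: I_D = (k_n/2)(V_GS − V_t)² with V_GS = V_G − I_D·R_S = 4.54 − 1·I_D.
Substituting gives 0.65·I_D² − 4.3·I_D + 4.19 = 0, with roots I_D = 1.19 or 5.43 mA.
The root I_D = 5.43 mA gives V_GS = -0.89 V ≤ V_t, so take I_D = 1.19 mA.
Then V_GS = 3.35 V and V_DS = V_DD − I_D(R_D+R_S) = 11 − 1.19×4.3 = 5.9 V.
Saturation requires V_DS ≥ V_GS − V_t = 1.35 V; 5.9 ≥ 1.35 ✓.

I_D ≈ 1.2 mA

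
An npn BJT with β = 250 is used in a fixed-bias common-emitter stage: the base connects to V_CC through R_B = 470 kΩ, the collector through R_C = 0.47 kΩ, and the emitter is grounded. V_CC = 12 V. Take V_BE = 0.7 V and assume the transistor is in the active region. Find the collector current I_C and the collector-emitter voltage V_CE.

Base loop: V_CC = I_B·R_B + V_BE, so I_B = (12 − 0.7)/470 kΩ = 0.024 mA.
In the active region I_C = β·I_B = 250 × 0.024 = 6.01 mA.
Collector loop: V_CE = V_CC − I_C·R_C = 12 − 6.01×0.47 = 9.18 V.
Since V_CE = 9.18 V > V_CE(sat) ≈ 0.2 V, the transistor is in the active region as assumed.

I_C ≈ 6 mA, V_CE ≈ 9.2 V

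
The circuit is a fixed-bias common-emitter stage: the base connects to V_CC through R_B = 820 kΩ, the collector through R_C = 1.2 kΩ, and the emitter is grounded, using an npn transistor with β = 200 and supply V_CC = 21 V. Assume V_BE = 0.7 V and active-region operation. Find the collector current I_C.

I_C ≈ 5 mA

Base loop: V_CC = I_B·R_B + V_BE, so I_B = (21 − 0.7)/820 kΩ = 0.0248 mA.
In the active region I_C = β·I_B = 200 × 0.0248 = 4.95 mA.
Collector loop: V_CE = V_CC − I_C·R_C = 21 − 4.95×1.2 = 15.1 V.
Since V_CE = 15.1 V > V_CE(sat) ≈ 0.2 V, the transistor is in the active region as assumed.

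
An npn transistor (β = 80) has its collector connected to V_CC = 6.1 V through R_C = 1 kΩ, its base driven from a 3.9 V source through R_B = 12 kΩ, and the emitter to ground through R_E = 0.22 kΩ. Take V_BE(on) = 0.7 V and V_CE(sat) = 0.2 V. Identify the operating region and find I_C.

Assume active: I_B = (3.9 − 0.7)/(12 + 81×0.22) = 0.107 mA, I_C = β·I_B = 8.58 mA.
Then V_CE = 6.1 − 8.58×1 − 8.69×0.22 = -4.4 V < 0.2 V — the active assumption fails.
Re-solve with V_CE = 0.2 V. KCL at the emitter: V_E/R_E = (V_BB−0.7−V_E)/R_B + (V_CC−0.2−V_E)/R_C, giving V_E = 1.1 V.
I_C = (V_CC − 0.2 − V_E)/R_C = (5.9 − 1.1)/1 = 4.8 mA.
Check: I_B = (3.2 − 1.1)/12 = 0.175 mA, and β·I_B = 14 mA > I_C, confirming saturation.

saturation; I_C ≈ 4.8 mA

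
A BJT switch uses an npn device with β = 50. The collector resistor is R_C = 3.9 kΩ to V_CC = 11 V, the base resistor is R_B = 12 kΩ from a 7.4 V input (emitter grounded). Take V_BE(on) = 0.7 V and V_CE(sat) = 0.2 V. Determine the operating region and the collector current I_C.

saturation; I_C ≈ 2.8 mA

Assume active: I_B = (7.4 − 0.7)/12 = 0.558 mA, giving I_C = β·I_B = 27.9 mA.
But then V_CE = 11 − 27.9×3.9 = -97.9 V < V_CE(sat) = 0.2 V — impossible in the active region.
So the transistor is saturated. With V_CE = 0.2 V, I_C = (V_CC − 0.2)/R_C = 10.8/3.9 = 2.77 mA.
Check: β·I_B = 27.9 mA > I_C = 2.77 mA, confirming saturation.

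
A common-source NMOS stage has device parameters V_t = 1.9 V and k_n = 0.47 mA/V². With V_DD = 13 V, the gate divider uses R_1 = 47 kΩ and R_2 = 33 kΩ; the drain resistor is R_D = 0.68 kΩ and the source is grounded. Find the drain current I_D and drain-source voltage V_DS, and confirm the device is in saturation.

I_D ≈ 2.8 mA, V_DS ≈ 11 V

V_G = V_DD·R_2/(R_1+R_2) = 13×33/80 = 5.36 V. With the source grounded, V_GS = V_G = 5.36 V.
Assume saturation: I_D = (k_n/2)(V_GS − V_t)² = (0.47/2)×(5.36 − 1.9)² = 0.235×3.46² = 2.82 mA.
V_DS = V_DD − I_D·R_D = 13 − 2.82×0.68 = 11.1 V.
Saturation requires V_DS ≥ V_GS − V_t = 3.46 V; 11.1 ≥ 3.46 ✓.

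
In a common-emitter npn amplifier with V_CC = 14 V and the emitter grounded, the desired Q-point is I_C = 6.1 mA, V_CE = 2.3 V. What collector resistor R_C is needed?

Collector loop: V_CC = I_C·R_C + V_CE.
R_C = (V_CC − V_CE)/I_C = (14 − 2.3)/6.1 = 1.92 kΩ.

R_C ≈ 1.9 kΩ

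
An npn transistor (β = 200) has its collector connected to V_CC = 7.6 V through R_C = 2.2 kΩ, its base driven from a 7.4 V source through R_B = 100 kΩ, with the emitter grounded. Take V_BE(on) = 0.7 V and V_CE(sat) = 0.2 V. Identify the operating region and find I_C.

saturation; I_C ≈ 3.4 mA

Assume active: I_B = (7.4 − 0.7)/100 = 0.067 mA, giving I_C = β·I_B = 13.4 mA.
But then V_CE = 7.6 − 13.4×2.2 = -21.9 V < V_CE(sat) = 0.2 V — impossible in the active region.
So the transistor is saturated. With V_CE = 0.2 V, I_C = (V_CC − 0.2)/R_C = 7.4/2.2 = 3.36 mA.
Check: β·I_B = 13.4 mA > I_C = 3.36 mA, confirming saturation.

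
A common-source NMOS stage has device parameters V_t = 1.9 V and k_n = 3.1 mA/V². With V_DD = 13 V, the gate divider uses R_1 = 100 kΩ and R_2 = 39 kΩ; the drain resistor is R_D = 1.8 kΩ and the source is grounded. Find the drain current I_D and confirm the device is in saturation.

V_G = V_DD·R_2/(R_1+R_2) = 13×39/139 = 3.65 V. With the source grounded, V_GS = V_G = 3.65 V.
Assume saturation: I_D = (k_n/2)(V_GS − V_t)² = (3.1/2)×(3.65 − 1.9)² = 1.55×1.75² = 4.73 mA.
V_DS = V_DD − I_D·R_D = 13 − 4.73×1.8 = 4.48 V.
Saturation requires V_DS ≥ V_GS − V_t = 1.75 V; 4.48 ≥ 1.75 ✓.

I_D ≈ 4.7 mA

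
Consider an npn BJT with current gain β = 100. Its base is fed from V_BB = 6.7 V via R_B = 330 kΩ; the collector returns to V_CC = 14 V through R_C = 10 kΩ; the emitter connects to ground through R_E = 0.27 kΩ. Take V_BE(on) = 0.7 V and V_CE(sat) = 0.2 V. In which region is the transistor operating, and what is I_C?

Assume active: I_B = (6.7 − 0.7)/(330 + 101×0.27) = 0.0168 mA, I_C = β·I_B = 1.68 mA.
Then V_CE = 14 − 1.68×10 − 1.7×0.27 = -3.25 V < 0.2 V — the active assumption fails.
Re-solve with V_CE = 0.2 V. KCL at the emitter: V_E/R_E = (V_BB−0.7−V_E)/R_B + (V_CC−0.2−V_E)/R_C, giving V_E = 0.367 V.
I_C = (V_CC − 0.2 − V_E)/R_C = (13.8 − 0.367)/10 = 1.34 mA.
Check: I_B = (6 − 0.367)/330 = 0.0171 mA, and β·I_B = 1.71 mA > I_C, confirming saturation.

saturation; I_C ≈ 1.3 mA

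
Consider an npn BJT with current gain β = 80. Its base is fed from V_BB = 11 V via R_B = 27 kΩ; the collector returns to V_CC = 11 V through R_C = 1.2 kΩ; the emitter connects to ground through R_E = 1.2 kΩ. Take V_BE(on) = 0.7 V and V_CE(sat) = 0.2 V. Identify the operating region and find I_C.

saturation; I_C ≈ 4.4 mA

Assume active: I_B = (11 − 0.7)/(27 + 81×1.2) = 0.0829 mA, I_C = β·I_B = 6.63 mA.
Then V_CE = 11 − 6.63×1.2 − 6.72×1.2 = -5.02 V < 0.2 V — the active assumption fails.
Re-solve with V_CE = 0.2 V. KCL at the emitter: V_E/R_E = (V_BB−0.7−V_E)/R_B + (V_CC−0.2−V_E)/R_C, giving V_E = 5.51 V.
I_C = (V_CC − 0.2 − V_E)/R_C = (10.8 − 5.51)/1.2 = 4.41 mA.
Check: I_B = (10.3 − 5.51)/27 = 0.178 mA, and β·I_B = 14.2 mA > I_C, confirming saturation.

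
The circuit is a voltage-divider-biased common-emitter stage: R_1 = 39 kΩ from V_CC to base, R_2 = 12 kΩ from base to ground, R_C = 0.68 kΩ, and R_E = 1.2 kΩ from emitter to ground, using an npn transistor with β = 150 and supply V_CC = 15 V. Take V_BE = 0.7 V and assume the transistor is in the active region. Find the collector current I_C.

I_C ≈ 2.2 mA

Thevenize the base divider: V_Th = V_CC·R_2/(R_1+R_2) = 15×12/51 = 3.53 V, R_Th = R_1‖R_2 = 9.18 kΩ.
Base-emitter loop: V_Th = I_B·R_Th + V_BE + (β+1)I_B·R_E, so I_B = (3.53 − 0.7) / (9.18 + 151×1.2) = 0.0149 mA.
I_C = β·I_B = 150×0.0149 = 2.23 mA, and I_E = (β+1)I_B = 2.24 mA.
V_CE = V_CC − I_C·R_C − I_E·R_E = 15 − 2.23×0.68 − 2.24×1.2 = 10.8 V.
V_CE = 10.8 V > 0.2 V confirms active-region operation.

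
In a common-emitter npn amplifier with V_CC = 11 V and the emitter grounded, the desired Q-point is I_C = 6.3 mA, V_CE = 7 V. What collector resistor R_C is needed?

Collector loop: V_CC = I_C·R_C + V_CE.
R_C = (V_CC − V_CE)/I_C = (11 − 7)/6.3 = 0.635 kΩ.

R_C ≈ 0.63 kΩ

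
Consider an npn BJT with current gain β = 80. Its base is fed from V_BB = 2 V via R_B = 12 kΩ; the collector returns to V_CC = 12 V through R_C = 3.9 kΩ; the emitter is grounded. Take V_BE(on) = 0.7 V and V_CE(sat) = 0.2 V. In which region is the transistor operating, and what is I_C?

Assume active: I_B = (2 − 0.7)/12 = 0.108 mA, giving I_C = β·I_B = 8.67 mA.
But then V_CE = 12 − 8.67×3.9 = -21.8 V < V_CE(sat) = 0.2 V — impossible in the active region.
So the transistor is saturated. With V_CE = 0.2 V, I_C = (V_CC − 0.2)/R_C = 11.8/3.9 = 3.03 mA.
Check: β·I_B = 8.67 mA > I_C = 3.03 mA, confirming saturation.

saturation; I_C ≈ 3 mA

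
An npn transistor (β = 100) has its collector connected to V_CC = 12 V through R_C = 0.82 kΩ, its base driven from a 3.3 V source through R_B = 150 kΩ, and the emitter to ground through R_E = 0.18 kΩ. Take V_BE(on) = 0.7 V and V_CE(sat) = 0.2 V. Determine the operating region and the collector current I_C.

Assume active. Base-emitter loop: I_B = (V_BB − V_BE)/(R_B + (β+1)R_E) = (3.3 − 0.7)/(150 + 101×0.18) = 0.0155 mA.
I_C = β·I_B = 100×0.0155 = 1.55 mA.
V_CE = V_CC − I_C·R_C − I_E·R_E = 12 − 1.55×0.82 − 1.56×0.18 = 10.5 V > V_CE(sat), so the active-region assumption holds.

active; I_C ≈ 1.5 mA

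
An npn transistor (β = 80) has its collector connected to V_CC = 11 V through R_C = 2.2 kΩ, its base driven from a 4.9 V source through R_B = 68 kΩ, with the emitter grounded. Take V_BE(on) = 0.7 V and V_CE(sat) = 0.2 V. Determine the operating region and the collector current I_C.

saturation; I_C ≈ 4.9 mA

Assume active: I_B = (4.9 − 0.7)/68 = 0.0618 mA, giving I_C = β·I_B = 4.94 mA.
But then V_CE = 11 − 4.94×2.2 = 0.129 V < V_CE(sat) = 0.2 V — impossible in the active region.
So the transistor is saturated. With V_CE = 0.2 V, I_C = (V_CC − 0.2)/R_C = 10.8/2.2 = 4.91 mA.
Check: β·I_B = 4.94 mA > I_C = 4.91 mA, confirming saturation.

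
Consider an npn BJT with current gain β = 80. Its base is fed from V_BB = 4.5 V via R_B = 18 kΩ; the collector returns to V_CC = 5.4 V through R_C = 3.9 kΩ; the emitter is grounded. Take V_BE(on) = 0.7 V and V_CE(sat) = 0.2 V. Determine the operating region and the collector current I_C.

saturation; I_C ≈ 1.3 mA

Assume active: I_B = (4.5 − 0.7)/18 = 0.211 mA, giving I_C = β·I_B = 16.9 mA.
But then V_CE = 5.4 − 16.9×3.9 = -60.5 V < V_CE(sat) = 0.2 V — impossible in the active region.
So the transistor is saturated. With V_CE = 0.2 V, I_C = (V_CC − 0.2)/R_C = 5.2/3.9 = 1.33 mA.
Check: β·I_B = 16.9 mA > I_C = 1.33 mA, confirming saturation.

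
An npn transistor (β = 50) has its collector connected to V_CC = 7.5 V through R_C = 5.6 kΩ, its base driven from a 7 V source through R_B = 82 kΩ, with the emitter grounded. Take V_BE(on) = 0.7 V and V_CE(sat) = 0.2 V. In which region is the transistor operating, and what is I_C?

saturation; I_C ≈ 1.3 mA

Assume active: I_B = (7 − 0.7)/82 = 0.0768 mA, giving I_C = β·I_B = 3.84 mA.
But then V_CE = 7.5 − 3.84×5.6 = -14 V < V_CE(sat) = 0.2 V — impossible in the active region.
So the transistor is saturated. With V_CE = 0.2 V, I_C = (V_CC − 0.2)/R_C = 7.3/5.6 = 1.3 mA.
Check: β·I_B = 3.84 mA > I_C = 1.3 mA, confirming saturation.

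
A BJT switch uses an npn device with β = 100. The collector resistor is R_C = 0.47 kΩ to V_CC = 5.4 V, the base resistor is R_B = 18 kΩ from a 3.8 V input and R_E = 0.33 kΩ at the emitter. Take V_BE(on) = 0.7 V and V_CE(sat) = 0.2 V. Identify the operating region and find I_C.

active; I_C ≈ 6 mA

Assume active. Base-emitter loop: I_B = (V_BB − V_BE)/(R_B + (β+1)R_E) = (3.8 − 0.7)/(18 + 101×0.33) = 0.0604 mA.
I_C = β·I_B = 100×0.0604 = 6.04 mA.
V_CE = V_CC − I_C·R_C − I_E·R_E = 5.4 − 6.04×0.47 − 6.1×0.33 = 0.549 V > V_CE(sat), so the active-region assumption holds.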